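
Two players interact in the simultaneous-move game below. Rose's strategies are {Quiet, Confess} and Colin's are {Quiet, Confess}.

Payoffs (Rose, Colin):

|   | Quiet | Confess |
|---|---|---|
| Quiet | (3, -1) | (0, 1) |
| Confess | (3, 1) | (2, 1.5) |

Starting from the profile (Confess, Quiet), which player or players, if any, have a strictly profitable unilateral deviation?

Rose at (Confess, Quiet) earns 3; deviating to Quiet yields 3 — not better.
Colin earns 1; deviating to Confess yields 1.5 — a strict improvement.
Only Colin has a strictly profitable deviation.

Colin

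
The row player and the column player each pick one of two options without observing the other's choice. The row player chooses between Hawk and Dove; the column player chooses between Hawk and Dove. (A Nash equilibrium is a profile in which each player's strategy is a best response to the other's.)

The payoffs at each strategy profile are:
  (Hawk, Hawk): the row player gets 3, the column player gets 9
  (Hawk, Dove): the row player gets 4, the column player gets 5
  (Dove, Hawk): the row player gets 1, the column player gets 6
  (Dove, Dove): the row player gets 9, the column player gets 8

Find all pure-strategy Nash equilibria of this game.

(Hawk, Hawk): the row player gets 3 ≥ 1 from Dove, and the column player gets 9 ≥ 5 from Dove — Nash equilibrium.
(Hawk, Dove): the row player prefers Dove (9 > 4); the column player prefers Hawk (9 > 5) — not an equilibrium.
(Dove, Hawk): the row player prefers Hawk (3 > 1); the column player prefers Dove (8 > 6) — not an equilibrium.
(Dove, Dove): the row player gets 9 ≥ 4 from Hawk, and the column player gets 8 ≥ 6 from Hawk — Nash equilibrium.

(Hawk, Hawk) and (Dove, Dove)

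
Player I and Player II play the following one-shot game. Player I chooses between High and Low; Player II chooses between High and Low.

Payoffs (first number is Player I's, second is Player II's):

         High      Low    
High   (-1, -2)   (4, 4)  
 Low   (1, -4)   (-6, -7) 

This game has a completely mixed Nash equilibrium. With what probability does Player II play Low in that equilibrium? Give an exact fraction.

Let q be the probability that Player II plays High. In a completely mixed equilibrium, Player I must be indifferent between High and Low.
Player I's expected payoff from High is −q + 4(1−q); from Low it is q − 6(1−q).
Setting these equal: −5q + 4 = 7q − 6, so q = 5/6.
Therefore Player II plays Low with probability 1 − 5/6 = 1/6.

1/6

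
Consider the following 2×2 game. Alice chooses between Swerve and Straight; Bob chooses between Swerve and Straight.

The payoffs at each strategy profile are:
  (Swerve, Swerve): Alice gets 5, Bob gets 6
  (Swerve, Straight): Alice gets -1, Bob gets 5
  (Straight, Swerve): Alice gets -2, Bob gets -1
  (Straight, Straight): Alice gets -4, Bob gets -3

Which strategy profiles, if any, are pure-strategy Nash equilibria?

(Swerve, Swerve)

(Swerve, Swerve): Alice gets 5 ≥ -2 from Straight, and Bob gets 6 ≥ 5 from Straight — Nash equilibrium.
(Swerve, Straight): Bob prefers Swerve (6 > 5) — not an equilibrium.
(Straight, Swerve): Alice prefers Swerve (5 > -2) — not an equilibrium.
(Straight, Straight): Alice prefers Swerve (-1 > -4); Bob prefers Swerve (-1 > -3) — not an equilibrium.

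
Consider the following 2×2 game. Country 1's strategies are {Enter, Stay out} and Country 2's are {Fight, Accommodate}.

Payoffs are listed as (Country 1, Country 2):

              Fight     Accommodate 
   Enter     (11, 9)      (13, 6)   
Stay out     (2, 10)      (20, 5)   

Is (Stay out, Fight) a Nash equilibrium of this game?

At (Stay out, Fight), Country 1 earns 2; switching to Enter would give 11, so Country 1 would deviate.
Country 2 earns 10; switching to Accommodate would give 5, so Country 2 has no profitable deviation.
Since at least one player can profitably deviate, this is not a Nash equilibrium.

No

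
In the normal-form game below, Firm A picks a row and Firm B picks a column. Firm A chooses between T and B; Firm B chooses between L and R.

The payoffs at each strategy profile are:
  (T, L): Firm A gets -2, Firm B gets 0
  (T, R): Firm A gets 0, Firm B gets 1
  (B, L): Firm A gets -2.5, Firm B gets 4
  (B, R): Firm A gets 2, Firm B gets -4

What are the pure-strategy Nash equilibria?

(T, L): Firm B prefers R (1 > 0) — not an equilibrium.
(T, R): Firm A prefers B (2 > 0) — not an equilibrium.
(B, L): Firm A prefers T (-2 > -2.5) — not an equilibrium.
(B, R): Firm B prefers L (4 > -4) — not an equilibrium.

none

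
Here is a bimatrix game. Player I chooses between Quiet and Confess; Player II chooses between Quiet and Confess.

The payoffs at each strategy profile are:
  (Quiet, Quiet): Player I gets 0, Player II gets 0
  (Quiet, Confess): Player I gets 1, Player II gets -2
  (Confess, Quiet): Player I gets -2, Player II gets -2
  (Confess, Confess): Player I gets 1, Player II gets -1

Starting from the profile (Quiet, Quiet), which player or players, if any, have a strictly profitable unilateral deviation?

Neither

Player I at (Quiet, Quiet) earns 0; deviating to Confess yields -2 — not better.
Player II earns 0; deviating to Confess yields -2 — not better.
Neither player can strictly improve; the profile is a Nash equilibrium.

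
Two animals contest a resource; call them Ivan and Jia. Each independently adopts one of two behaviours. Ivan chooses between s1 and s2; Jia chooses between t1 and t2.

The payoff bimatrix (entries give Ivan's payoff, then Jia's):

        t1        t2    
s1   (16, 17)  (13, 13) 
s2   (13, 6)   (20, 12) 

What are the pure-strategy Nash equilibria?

(s1, t1): Ivan gets 16 ≥ 13 from s2, and Jia gets 17 ≥ 13 from t2 — Nash equilibrium.
(s1, t2): Ivan prefers s2 (20 > 13); Jia prefers t1 (17 > 13) — not an equilibrium.
(s2, t1): Ivan prefers s1 (16 > 13); Jia prefers t2 (12 > 6) — not an equilibrium.
(s2, t2): Ivan gets 20 ≥ 13 from s1, and Jia gets 12 ≥ 6 from t1 — Nash equilibrium.

(s1, t1) and (s2, t2)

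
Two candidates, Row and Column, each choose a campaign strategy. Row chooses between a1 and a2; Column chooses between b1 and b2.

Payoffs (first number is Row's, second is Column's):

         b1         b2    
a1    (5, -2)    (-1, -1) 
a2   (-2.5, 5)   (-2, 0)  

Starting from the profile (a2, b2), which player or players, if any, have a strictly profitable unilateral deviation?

Row at (a2, b2) earns -2; deviating to a1 yields -1 — a strict improvement.
Column earns 0; deviating to b1 yields 5 — a strict improvement.
Both Row and Column have strictly profitable deviations.

Both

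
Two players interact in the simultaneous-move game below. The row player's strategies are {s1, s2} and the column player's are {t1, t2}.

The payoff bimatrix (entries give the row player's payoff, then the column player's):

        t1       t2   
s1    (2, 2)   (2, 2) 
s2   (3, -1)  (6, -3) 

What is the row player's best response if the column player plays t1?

s2

Against t1, the row player earns 2 from s1 and 3 from s2.
So s2 is the best response.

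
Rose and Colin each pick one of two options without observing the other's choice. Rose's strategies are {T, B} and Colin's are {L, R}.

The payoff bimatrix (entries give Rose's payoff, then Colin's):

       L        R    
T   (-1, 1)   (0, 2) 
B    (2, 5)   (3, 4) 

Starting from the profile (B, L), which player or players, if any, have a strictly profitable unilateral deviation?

Neither

Rose at (B, L) earns 2; deviating to T yields -1 — not better.
Colin earns 5; deviating to R yields 4 — not better.
Neither player can strictly improve; the profile is a Nash equilibrium.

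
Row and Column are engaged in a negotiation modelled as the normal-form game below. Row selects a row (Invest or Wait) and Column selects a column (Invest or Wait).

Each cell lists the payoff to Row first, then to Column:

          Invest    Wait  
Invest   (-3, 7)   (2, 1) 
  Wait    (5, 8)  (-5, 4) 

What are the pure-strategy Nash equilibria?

(Wait, Invest)

(Invest, Invest): Row prefers Wait (5 > -3) — not an equilibrium.
(Invest, Wait): Column prefers Invest (7 > 1) — not an equilibrium.
(Wait, Invest): Row gets 5 ≥ -3 from Invest, and Column gets 8 ≥ 4 from Wait — Nash equilibrium.
(Wait, Wait): Row prefers Invest (2 > -5); Column prefers Invest (8 > 4) — not an equilibrium.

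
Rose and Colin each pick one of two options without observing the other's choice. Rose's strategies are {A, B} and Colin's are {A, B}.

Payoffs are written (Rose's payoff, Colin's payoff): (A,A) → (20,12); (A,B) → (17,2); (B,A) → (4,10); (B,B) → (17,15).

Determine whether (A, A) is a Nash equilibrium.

Yes

At (A, A), Rose earns 20; switching to B would give 4, so Rose has no profitable deviation.
Colin earns 12; switching to B would give 2, so Colin has no profitable deviation.
Neither player can gain by a unilateral deviation, so this profile is a Nash equilibrium.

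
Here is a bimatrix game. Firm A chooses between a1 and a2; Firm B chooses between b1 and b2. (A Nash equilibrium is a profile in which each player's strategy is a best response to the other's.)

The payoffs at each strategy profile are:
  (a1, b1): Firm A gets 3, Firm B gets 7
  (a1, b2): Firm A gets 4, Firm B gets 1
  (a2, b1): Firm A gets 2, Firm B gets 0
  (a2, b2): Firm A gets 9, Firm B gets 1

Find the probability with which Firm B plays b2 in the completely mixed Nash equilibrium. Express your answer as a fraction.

Let c be the probability that Firm B plays b1. In a completely mixed equilibrium, Firm A must be indifferent between a1 and a2.
Firm A's expected payoff from a1 is 3c + 4(1−c); from a2 it is 2c + 9(1−c).
Setting these equal: −c + 4 = −7c + 9, so c = 5/6.
Therefore Firm B plays b2 with probability 1 − 5/6 = 1/6.

1/6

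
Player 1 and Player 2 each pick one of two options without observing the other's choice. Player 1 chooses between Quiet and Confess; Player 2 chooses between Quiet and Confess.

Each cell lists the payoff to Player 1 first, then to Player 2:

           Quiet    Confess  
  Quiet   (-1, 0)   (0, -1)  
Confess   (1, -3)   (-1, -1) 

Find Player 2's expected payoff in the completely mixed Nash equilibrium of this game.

First find p, the probability Player 1 plays Quiet, from Player 2's indifference between Quiet and Confess: −3(1−p) = −p − (1−p), giving p = 2/3.
Since Player 2 is indifferent in equilibrium, Player 2's expected payoff equals the payoff from either column against (2/3, 1/3). Using Quiet: −3(1/3) = -1.

-1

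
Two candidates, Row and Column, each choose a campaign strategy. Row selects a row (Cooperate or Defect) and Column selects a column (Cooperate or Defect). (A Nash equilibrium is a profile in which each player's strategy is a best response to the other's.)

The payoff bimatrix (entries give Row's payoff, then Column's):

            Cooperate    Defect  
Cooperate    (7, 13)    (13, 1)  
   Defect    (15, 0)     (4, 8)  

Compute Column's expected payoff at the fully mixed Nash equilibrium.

First find p, the probability Row plays Cooperate, from Column's indifference between Cooperate and Defect: 13p = p + 8(1−p), giving p = 2/5.
Since Column is indifferent in equilibrium, Column's expected payoff equals the payoff from either column against (2/5, 3/5). Using Cooperate: 13(2/5) = 26/5.

26/5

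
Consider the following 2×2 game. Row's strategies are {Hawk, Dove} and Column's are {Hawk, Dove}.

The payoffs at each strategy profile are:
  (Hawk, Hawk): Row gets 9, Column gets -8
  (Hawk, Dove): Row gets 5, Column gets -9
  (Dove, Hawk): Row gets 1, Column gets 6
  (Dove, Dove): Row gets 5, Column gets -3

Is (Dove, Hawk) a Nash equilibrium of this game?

No

At (Dove, Hawk), Row earns 1; switching to Hawk would give 9, so Row would deviate.
Column earns 6; switching to Dove would give -3, so Column has no profitable deviation.
Since at least one player can profitably deviate, this is not a Nash equilibrium.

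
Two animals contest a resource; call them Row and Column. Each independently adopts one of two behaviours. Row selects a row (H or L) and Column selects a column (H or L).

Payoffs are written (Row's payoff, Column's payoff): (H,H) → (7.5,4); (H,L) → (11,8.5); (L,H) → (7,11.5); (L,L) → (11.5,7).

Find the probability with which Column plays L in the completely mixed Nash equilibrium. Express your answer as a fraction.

1/2

Let y be the probability that Column plays H. In a completely mixed equilibrium, Row must be indifferent between H and L.
Row's expected payoff from H is 7.5y + 11(1−y); from L it is 7y + 11.5(1−y).
Setting these equal: −3.5y + 11 = −4.5y + 11.5, so y = 1/2.
Therefore Column plays L with probability 1 − 1/2 = 1/2.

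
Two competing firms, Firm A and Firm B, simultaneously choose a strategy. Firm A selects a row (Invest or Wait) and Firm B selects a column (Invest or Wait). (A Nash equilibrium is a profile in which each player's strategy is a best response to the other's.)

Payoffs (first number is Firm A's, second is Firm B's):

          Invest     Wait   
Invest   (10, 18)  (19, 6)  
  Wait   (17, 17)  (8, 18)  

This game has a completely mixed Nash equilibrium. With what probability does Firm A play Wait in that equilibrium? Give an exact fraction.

12/13

Let r be the probability that Firm A plays Invest. In a completely mixed equilibrium, Firm B must be indifferent between Invest and Wait.
Firm B's expected payoff from Invest is 18r + 17(1−r); from Wait it is 6r + 18(1−r).
Setting these equal: r + 17 = −12r + 18, so r = 1/13.
Therefore Firm A plays Wait with probability 1 − 1/13 = 12/13.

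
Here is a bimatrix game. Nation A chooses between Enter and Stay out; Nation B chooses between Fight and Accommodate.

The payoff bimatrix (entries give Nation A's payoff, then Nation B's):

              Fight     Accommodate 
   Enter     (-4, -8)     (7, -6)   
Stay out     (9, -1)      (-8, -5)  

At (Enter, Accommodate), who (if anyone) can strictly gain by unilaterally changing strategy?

Neither

Nation A at (Enter, Accommodate) earns 7; deviating to Stay out yields -8 — not better.
Nation B earns -6; deviating to Fight yields -8 — not better.
Neither player can strictly improve; the profile is a Nash equilibrium.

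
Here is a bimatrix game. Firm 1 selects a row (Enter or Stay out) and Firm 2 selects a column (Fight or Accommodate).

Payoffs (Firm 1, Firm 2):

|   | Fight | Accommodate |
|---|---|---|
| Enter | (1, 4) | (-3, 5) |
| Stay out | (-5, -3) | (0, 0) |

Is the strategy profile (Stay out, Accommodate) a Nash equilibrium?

At (Stay out, Accommodate), Firm 1 earns 0; switching to Enter would give -3, so Firm 1 has no profitable deviation.
Firm 2 earns 0; switching to Fight would give -3, so Firm 2 has no profitable deviation.
Neither player can gain by a unilateral deviation, so this profile is a Nash equilibrium.

Yes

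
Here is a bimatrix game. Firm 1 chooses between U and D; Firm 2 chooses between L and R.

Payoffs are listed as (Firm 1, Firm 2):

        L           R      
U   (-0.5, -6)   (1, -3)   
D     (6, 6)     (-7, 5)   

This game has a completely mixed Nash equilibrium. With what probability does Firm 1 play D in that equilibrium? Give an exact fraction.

Let r be the probability that Firm 1 plays U. In a completely mixed equilibrium, Firm 2 must be indifferent between L and R.
Firm 2's expected payoff from L is −6r + 6(1−r); from R it is −3r + 5(1−r).
Setting these equal: −12r + 6 = −8r + 5, so r = 1/4.
Therefore Firm 1 plays D with probability 1 − 1/4 = 3/4.

3/4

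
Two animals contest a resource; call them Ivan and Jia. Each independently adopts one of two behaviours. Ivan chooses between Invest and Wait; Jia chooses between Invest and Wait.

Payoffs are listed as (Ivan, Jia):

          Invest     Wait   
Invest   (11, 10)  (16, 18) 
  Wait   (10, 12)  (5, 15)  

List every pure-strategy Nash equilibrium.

(Invest, Invest): Jia prefers Wait (18 > 10) — not an equilibrium.
(Invest, Wait): Ivan gets 16 ≥ 5 from Wait, and Jia gets 18 ≥ 10 from Invest — Nash equilibrium.
(Wait, Invest): Ivan prefers Invest (11 > 10); Jia prefers Wait (15 > 12) — not an equilibrium.
(Wait, Wait): Ivan prefers Invest (16 > 5) — not an equilibrium.

(Invest, Wait)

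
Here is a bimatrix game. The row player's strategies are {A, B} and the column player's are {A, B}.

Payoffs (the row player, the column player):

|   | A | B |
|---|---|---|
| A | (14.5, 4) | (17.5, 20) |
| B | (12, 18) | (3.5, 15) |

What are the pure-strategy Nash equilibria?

(A, A): the column player prefers B (20 > 4) — not an equilibrium.
(A, B): the row player gets 17.5 ≥ 3.5 from B, and the column player gets 20 ≥ 4 from A — Nash equilibrium.
(B, A): the row player prefers A (14.5 > 12) — not an equilibrium.
(B, B): the row player prefers A (17.5 > 3.5); the column player prefers A (18 > 15) — not an equilibrium.

(A, B)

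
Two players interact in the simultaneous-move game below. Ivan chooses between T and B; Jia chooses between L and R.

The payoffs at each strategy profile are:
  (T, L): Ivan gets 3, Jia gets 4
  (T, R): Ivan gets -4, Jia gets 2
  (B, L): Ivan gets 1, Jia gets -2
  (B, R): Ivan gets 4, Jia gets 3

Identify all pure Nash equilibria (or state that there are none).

(T, L): Ivan gets 3 ≥ 1 from B, and Jia gets 4 ≥ 2 from R — Nash equilibrium.
(T, R): Ivan prefers B (4 > -4); Jia prefers L (4 > 2) — not an equilibrium.
(B, L): Ivan prefers T (3 > 1); Jia prefers R (3 > -2) — not an equilibrium.
(B, R): Ivan gets 4 ≥ -4 from T, and Jia gets 3 ≥ -2 from L — Nash equilibrium.

(T, L) and (B, R)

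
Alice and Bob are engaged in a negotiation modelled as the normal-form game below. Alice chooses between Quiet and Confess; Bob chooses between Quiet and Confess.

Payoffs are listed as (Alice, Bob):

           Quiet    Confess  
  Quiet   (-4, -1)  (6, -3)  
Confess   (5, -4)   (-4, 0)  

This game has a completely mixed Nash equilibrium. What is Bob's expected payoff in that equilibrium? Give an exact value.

-2

First find p, the probability Alice plays Quiet, from Bob's indifference between Quiet and Confess: −p − 4(1−p) = −3p, giving p = 2/3.
Since Bob is indifferent in equilibrium, Bob's expected payoff equals the payoff from either column against (2/3, 1/3). Using Quiet: −(2/3) − 4(1/3) = -2.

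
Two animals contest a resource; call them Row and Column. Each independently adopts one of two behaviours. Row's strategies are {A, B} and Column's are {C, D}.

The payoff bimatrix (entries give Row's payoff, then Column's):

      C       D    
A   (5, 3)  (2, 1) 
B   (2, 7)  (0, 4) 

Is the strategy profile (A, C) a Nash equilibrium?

At (A, C), Row earns 5; switching to B would give 2, so Row has no profitable deviation.
Column earns 3; switching to D would give 1, so Column has no profitable deviation.
Neither player can gain by a unilateral deviation, so this profile is a Nash equilibrium.

Yes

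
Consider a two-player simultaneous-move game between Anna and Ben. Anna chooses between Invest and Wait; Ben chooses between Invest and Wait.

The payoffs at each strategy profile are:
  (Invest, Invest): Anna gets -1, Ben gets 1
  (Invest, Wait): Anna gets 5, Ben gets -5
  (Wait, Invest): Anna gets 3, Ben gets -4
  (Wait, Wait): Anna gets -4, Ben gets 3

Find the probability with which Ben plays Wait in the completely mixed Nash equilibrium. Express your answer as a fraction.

Let y be the probability that Ben plays Invest. In a completely mixed equilibrium, Anna must be indifferent between Invest and Wait.
Anna's expected payoff from Invest is −y + 5(1−y); from Wait it is 3y − 4(1−y).
Setting these equal: −6y + 5 = 7y − 4, so y = 9/13.
Therefore Ben plays Wait with probability 1 − 9/13 = 4/13.

4/13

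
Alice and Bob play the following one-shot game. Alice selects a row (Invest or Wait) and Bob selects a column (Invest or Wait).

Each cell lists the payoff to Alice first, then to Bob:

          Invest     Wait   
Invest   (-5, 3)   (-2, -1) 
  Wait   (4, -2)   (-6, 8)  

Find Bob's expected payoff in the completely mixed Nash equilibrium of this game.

11/7

First find p, the probability Alice plays Invest, from Bob's indifference between Invest and Wait: 3p − 2(1−p) = −p + 8(1−p), giving p = 5/7.
Since Bob is indifferent in equilibrium, Bob's expected payoff equals the payoff from either column against (5/7, 2/7). Using Invest: 3(5/7) − 2(2/7) = 11/7.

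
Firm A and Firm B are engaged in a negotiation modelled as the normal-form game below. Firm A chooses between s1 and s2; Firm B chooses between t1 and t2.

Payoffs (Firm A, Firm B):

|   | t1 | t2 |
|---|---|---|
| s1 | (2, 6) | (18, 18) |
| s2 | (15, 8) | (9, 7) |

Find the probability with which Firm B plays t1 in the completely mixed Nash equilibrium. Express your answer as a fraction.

Let c be the probability that Firm B plays t1. In a completely mixed equilibrium, Firm A must be indifferent between s1 and s2.
Firm A's expected payoff from s1 is 2c + 18(1−c); from s2 it is 15c + 9(1−c).
Setting these equal: −16c + 18 = 6c + 9, so c = 9/22.

9/22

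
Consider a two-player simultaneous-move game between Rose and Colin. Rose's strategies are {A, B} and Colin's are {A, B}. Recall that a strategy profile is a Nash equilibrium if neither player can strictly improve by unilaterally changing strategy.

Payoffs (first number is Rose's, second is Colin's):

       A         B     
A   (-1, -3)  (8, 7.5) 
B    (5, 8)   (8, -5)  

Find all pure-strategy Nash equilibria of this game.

(A, A): Rose prefers B (5 > -1); Colin prefers B (7.5 > -3) — not an equilibrium.
(A, B): Rose gets 8 ≥ 8 from B, and Colin gets 7.5 ≥ -3 from A — Nash equilibrium.
(B, A): Rose gets 5 ≥ -1 from A, and Colin gets 8 ≥ -5 from B — Nash equilibrium.
(B, B): Colin prefers A (8 > -5) — not an equilibrium.

(A, B) and (B, A)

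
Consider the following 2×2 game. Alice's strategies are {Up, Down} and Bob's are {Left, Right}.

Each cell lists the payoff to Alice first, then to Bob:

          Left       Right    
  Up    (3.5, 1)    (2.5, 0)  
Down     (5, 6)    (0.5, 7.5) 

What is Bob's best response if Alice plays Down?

Against Down, Bob earns 6 from Left and 7.5 from Right.
So Right is the best response.

Right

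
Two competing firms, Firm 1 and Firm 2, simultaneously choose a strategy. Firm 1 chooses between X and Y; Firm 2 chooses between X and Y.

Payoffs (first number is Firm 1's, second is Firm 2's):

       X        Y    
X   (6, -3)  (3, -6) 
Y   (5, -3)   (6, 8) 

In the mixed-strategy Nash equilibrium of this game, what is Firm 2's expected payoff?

-3

First find p, the probability Firm 1 plays X, from Firm 2's indifference between X and Y: −3p − 3(1−p) = −6p + 8(1−p), giving p = 11/14.
Since Firm 2 is indifferent in equilibrium, Firm 2's expected payoff equals the payoff from either column against (11/14, 3/14). Using X: −3(11/14) − 3(3/14) = -3.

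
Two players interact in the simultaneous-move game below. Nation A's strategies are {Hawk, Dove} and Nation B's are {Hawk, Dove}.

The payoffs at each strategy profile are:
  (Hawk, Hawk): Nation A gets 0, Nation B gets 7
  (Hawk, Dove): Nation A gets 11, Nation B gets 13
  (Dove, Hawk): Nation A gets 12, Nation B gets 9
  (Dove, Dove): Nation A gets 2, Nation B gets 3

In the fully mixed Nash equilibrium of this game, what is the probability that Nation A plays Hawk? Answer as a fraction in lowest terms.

Let p be the probability that Nation A plays Hawk. In a completely mixed equilibrium, Nation B must be indifferent between Hawk and Dove.
Nation B's expected payoff from Hawk is 7p + 9(1−p); from Dove it is 13p + 3(1−p).
Setting these equal: −2p + 9 = 10p + 3, so p = 1/2.

1/2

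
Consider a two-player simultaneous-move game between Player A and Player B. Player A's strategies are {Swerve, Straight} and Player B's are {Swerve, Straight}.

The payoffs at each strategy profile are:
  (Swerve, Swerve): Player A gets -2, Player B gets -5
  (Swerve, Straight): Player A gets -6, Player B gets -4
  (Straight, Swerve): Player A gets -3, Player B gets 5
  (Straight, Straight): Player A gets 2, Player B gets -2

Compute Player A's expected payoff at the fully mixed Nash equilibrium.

-22/9

First find y, the probability Player B plays Swerve, from Player A's indifference between Swerve and Straight: −2y − 6(1−y) = −3y + 2(1−y), giving y = 8/9.
Since Player A is indifferent in equilibrium, Player A's expected payoff equals the payoff from either row against (8/9, 1/9). Using Swerve: −2(8/9) − 6(1/9) = -22/9.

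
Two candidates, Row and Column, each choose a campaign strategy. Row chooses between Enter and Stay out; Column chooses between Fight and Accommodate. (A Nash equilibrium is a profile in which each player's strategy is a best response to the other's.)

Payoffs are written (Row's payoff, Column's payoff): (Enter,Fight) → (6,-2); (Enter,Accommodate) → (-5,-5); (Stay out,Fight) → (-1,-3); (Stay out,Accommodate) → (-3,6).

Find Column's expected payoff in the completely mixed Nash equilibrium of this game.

-9/4

First find p, the probability Row plays Enter, from Column's indifference between Fight and Accommodate: −2p − 3(1−p) = −5p + 6(1−p), giving p = 3/4.
Since Column is indifferent in equilibrium, Column's expected payoff equals the payoff from either column against (3/4, 1/4). Using Fight: −2(3/4) − 3(1/4) = -9/4.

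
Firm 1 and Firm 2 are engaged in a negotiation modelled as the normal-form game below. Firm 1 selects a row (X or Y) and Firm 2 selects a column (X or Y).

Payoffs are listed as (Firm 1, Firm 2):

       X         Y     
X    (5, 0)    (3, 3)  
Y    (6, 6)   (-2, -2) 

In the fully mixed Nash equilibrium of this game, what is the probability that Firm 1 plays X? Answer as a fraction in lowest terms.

Let p be the probability that Firm 1 plays X. In a completely mixed equilibrium, Firm 2 must be indifferent between X and Y.
Firm 2's expected payoff from X is 6(1−p); from Y it is 3p − 2(1−p).
Setting these equal: −6p + 6 = 5p − 2, so p = 8/11.

8/11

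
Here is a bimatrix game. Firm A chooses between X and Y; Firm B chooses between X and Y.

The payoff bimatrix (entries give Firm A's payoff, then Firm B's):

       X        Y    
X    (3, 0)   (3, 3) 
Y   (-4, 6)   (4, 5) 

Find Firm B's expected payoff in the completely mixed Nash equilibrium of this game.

9/2

First find x, the probability Firm A plays X, from Firm B's indifference between X and Y: 6(1−x) = 3x + 5(1−x), giving x = 1/4.
Since Firm B is indifferent in equilibrium, Firm B's expected payoff equals the payoff from either column against (1/4, 3/4). Using X: 6(3/4) = 9/2.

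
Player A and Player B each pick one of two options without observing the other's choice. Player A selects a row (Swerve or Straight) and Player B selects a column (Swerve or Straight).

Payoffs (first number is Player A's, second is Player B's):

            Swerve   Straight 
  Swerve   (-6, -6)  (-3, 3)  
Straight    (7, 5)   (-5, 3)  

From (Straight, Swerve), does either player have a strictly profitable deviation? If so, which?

Player A at (Straight, Swerve) earns 7; deviating to Swerve yields -6 — not better.
Player B earns 5; deviating to Straight yields 3 — not better.
Neither player can strictly improve; the profile is a Nash equilibrium.

Neither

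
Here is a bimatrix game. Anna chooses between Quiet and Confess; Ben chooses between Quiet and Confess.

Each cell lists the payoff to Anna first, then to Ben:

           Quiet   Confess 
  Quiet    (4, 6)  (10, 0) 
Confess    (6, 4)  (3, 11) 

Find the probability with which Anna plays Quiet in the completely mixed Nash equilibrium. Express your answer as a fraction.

7/13

Let x be the probability that Anna plays Quiet. In a completely mixed equilibrium, Ben must be indifferent between Quiet and Confess.
Ben's expected payoff from Quiet is 6x + 4(1−x); from Confess it is 11(1−x).
Setting these equal: 2x + 4 = −11x + 11, so x = 7/13.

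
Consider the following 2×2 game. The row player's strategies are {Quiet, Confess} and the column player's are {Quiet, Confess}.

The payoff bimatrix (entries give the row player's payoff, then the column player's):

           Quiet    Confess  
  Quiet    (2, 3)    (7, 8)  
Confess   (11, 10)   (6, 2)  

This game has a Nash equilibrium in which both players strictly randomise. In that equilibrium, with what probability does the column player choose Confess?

9/10

Let q be the probability that the column player plays Quiet. In a completely mixed equilibrium, the row player must be indifferent between Quiet and Confess.
The row player's expected payoff from Quiet is 2q + 7(1−q); from Confess it is 11q + 6(1−q).
Setting these equal: −5q + 7 = 5q + 6, so q = 1/10.
Therefore the column player plays Confess with probability 1 − 1/10 = 9/10.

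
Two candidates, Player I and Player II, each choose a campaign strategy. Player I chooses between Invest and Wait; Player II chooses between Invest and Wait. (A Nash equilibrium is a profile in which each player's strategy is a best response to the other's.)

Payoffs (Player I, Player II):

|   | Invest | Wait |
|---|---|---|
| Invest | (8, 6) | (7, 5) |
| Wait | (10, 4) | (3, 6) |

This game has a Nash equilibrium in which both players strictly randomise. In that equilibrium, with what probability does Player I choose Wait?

Let r be the probability that Player I plays Invest. In a completely mixed equilibrium, Player II must be indifferent between Invest and Wait.
Player II's expected payoff from Invest is 6r + 4(1−r); from Wait it is 5r + 6(1−r).
Setting these equal: 2r + 4 = −r + 6, so r = 2/3.
Therefore Player I plays Wait with probability 1 − 2/3 = 1/3.

1/3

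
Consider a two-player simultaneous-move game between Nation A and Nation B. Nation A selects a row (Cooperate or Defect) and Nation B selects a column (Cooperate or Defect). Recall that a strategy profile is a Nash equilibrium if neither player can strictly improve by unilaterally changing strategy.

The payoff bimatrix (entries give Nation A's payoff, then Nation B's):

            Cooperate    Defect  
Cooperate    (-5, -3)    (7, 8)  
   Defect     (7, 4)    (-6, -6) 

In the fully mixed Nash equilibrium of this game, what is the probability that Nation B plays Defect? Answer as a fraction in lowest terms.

12/25

Let c be the probability that Nation B plays Cooperate. In a completely mixed equilibrium, Nation A must be indifferent between Cooperate and Defect.
Nation A's expected payoff from Cooperate is −5c + 7(1−c); from Defect it is 7c − 6(1−c).
Setting these equal: −12c + 7 = 13c − 6, so c = 13/25.
Therefore Nation B plays Defect with probability 1 − 13/25 = 12/25.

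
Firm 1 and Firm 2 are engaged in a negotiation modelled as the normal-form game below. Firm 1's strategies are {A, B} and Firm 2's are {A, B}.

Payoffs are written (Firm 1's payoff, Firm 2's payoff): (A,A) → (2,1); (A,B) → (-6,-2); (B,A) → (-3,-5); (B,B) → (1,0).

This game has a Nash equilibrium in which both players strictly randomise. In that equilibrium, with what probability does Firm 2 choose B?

5/12

Let y be the probability that Firm 2 plays A. In a completely mixed equilibrium, Firm 1 must be indifferent between A and B.
Firm 1's expected payoff from A is 2y − 6(1−y); from B it is −3y + (1−y).
Setting these equal: 8y − 6 = −4y + 1, so y = 7/12.
Therefore Firm 2 plays B with probability 1 − 7/12 = 5/12.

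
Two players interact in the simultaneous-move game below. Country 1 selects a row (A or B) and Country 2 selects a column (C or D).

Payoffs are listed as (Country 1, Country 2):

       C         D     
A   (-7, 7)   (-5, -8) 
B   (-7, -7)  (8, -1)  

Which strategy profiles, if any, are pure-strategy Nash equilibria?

(A, C) and (B, D)

(A, C): Country 1 gets -7 ≥ -7 from B, and Country 2 gets 7 ≥ -8 from D — Nash equilibrium.
(A, D): Country 1 prefers B (8 > -5); Country 2 prefers C (7 > -8) — not an equilibrium.
(B, C): Country 2 prefers D (-1 > -7) — not an equilibrium.
(B, D): Country 1 gets 8 ≥ -5 from A, and Country 2 gets -1 ≥ -7 from C — Nash equilibrium.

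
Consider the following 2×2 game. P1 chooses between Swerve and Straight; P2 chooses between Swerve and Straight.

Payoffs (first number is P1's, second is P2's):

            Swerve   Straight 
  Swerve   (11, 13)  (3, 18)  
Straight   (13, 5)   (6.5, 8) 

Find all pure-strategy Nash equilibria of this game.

(Swerve, Swerve): P1 prefers Straight (13 > 11); P2 prefers Straight (18 > 13) — not an equilibrium.
(Swerve, Straight): P1 prefers Straight (6.5 > 3) — not an equilibrium.
(Straight, Swerve): P2 prefers Straight (8 > 5) — not an equilibrium.
(Straight, Straight): P1 gets 6.5 ≥ 3 from Swerve, and P2 gets 8 ≥ 5 from Swerve — Nash equilibrium.

(Straight, Straight)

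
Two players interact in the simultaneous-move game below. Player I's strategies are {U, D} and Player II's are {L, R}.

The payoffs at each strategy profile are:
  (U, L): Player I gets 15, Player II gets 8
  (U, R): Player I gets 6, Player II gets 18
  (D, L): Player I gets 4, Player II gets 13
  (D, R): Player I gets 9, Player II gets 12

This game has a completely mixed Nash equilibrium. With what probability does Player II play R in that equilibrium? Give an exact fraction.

Let c be the probability that Player II plays L. In a completely mixed equilibrium, Player I must be indifferent between U and D.
Player I's expected payoff from U is 15c + 6(1−c); from D it is 4c + 9(1−c).
Setting these equal: 9c + 6 = −5c + 9, so c = 3/14.
Therefore Player II plays R with probability 1 − 3/14 = 11/14.

11/14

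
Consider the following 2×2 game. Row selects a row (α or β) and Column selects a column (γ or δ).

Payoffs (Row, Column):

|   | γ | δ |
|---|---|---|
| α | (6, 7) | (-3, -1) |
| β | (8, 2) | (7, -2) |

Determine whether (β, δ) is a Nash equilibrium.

At (β, δ), Row earns 7; switching to α would give -3, so Row has no profitable deviation.
Column earns -2; switching to γ would give 2, so Column would deviate.
Since at least one player can profitably deviate, this is not a Nash equilibrium.

No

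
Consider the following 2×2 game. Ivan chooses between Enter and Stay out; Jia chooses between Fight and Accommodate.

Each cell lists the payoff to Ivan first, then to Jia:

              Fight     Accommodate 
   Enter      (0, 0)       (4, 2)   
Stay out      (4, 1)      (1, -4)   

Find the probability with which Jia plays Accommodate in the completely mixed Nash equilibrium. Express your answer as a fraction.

4/7

Let q be the probability that Jia plays Fight. In a completely mixed equilibrium, Ivan must be indifferent between Enter and Stay out.
Ivan's expected payoff from Enter is 4(1−q); from Stay out it is 4q + (1−q).
Setting these equal: −4q + 4 = 3q + 1, so q = 3/7.
Therefore Jia plays Accommodate with probability 1 − 3/7 = 4/7.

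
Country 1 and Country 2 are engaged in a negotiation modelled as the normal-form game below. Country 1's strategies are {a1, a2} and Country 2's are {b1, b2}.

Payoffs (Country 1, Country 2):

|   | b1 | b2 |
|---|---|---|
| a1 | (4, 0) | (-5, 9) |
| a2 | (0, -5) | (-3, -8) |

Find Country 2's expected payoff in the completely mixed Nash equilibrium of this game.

-15/4

First find p, the probability Country 1 plays a1, from Country 2's indifference between b1 and b2: −5(1−p) = 9p − 8(1−p), giving p = 1/4.
Since Country 2 is indifferent in equilibrium, Country 2's expected payoff equals the payoff from either column against (1/4, 3/4). Using b1: −5(3/4) = -15/4.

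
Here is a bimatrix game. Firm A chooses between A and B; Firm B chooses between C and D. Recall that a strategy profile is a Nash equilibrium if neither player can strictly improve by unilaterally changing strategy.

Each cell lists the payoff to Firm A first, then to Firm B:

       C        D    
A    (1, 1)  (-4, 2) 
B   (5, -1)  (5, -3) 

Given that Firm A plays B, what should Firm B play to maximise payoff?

C

Against B, Firm B earns -1 from C and -3 from D.
So C is the best response.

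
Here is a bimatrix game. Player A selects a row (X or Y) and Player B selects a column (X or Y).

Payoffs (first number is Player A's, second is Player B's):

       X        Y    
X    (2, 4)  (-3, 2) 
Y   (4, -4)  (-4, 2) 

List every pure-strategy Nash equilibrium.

none

(X, X): Player A prefers Y (4 > 2) — not an equilibrium.
(X, Y): Player B prefers X (4 > 2) — not an equilibrium.
(Y, X): Player B prefers Y (2 > -4) — not an equilibrium.
(Y, Y): Player A prefers X (-3 > -4) — not an equilibrium.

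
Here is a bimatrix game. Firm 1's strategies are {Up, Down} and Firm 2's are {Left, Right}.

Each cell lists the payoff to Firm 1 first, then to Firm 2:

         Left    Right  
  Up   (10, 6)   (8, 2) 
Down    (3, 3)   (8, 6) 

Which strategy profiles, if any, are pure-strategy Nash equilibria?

(Up, Left) and (Down, Right)

(Up, Left): Firm 1 gets 10 ≥ 3 from Down, and Firm 2 gets 6 ≥ 2 from Right — Nash equilibrium.
(Up, Right): Firm 2 prefers Left (6 > 2) — not an equilibrium.
(Down, Left): Firm 1 prefers Up (10 > 3); Firm 2 prefers Right (6 > 3) — not an equilibrium.
(Down, Right): Firm 1 gets 8 ≥ 8 from Up, and Firm 2 gets 6 ≥ 3 from Left — Nash equilibrium.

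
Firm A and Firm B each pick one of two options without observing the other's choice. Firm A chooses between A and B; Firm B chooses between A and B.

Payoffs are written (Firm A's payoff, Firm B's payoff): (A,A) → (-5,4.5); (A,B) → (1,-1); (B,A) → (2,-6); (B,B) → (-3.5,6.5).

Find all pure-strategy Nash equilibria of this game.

(A, A): Firm A prefers B (2 > -5) — not an equilibrium.
(A, B): Firm B prefers A (4.5 > -1) — not an equilibrium.
(B, A): Firm B prefers B (6.5 > -6) — not an equilibrium.
(B, B): Firm A prefers A (1 > -3.5) — not an equilibrium.

none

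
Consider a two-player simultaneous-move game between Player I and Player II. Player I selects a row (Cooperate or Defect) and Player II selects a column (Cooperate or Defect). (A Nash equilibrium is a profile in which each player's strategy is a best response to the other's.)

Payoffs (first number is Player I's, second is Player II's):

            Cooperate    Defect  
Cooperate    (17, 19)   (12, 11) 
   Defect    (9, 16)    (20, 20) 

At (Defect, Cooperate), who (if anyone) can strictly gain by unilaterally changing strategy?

Both

Player I at (Defect, Cooperate) earns 9; deviating to Cooperate yields 17 — a strict improvement.
Player II earns 16; deviating to Defect yields 20 — a strict improvement.
Both Player I and Player II have strictly profitable deviations.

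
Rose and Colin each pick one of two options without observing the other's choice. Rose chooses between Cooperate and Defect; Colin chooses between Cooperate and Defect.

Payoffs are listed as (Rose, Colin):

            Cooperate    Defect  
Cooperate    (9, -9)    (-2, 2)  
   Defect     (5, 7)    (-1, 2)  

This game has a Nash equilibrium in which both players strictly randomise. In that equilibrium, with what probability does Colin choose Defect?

Let y be the probability that Colin plays Cooperate. In a completely mixed equilibrium, Rose must be indifferent between Cooperate and Defect.
Rose's expected payoff from Cooperate is 9y − 2(1−y); from Defect it is 5y − (1−y).
Setting these equal: 11y − 2 = 6y − 1, so y = 1/5.
Therefore Colin plays Defect with probability 1 − 1/5 = 4/5.

4/5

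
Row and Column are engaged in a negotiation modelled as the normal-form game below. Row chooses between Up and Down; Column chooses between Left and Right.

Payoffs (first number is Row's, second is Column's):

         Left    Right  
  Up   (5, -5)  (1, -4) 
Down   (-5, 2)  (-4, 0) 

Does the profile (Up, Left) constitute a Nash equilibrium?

No

At (Up, Left), Row earns 5; switching to Down would give -5, so Row has no profitable deviation.
Column earns -5; switching to Right would give -4, so Column would deviate.
Since at least one player can profitably deviate, this is not a Nash equilibrium.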